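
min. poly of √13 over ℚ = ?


√13 satisfies x² - 13 = 0, irreducible over ℚ since 13 is squarefree

Minimal polynomial: x² - 13


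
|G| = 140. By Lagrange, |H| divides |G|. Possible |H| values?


Lagrange's theorem: |H| divides |G|
|G| = 140
Divisors of 140: 1, 2, 4, 5, 7, 10, 14, 20, 28, 35, 70, 140

Possible subgroup orders: {1, 2, 4, 5, 7, 10, 14, 20, 28, 35, 70, 140}


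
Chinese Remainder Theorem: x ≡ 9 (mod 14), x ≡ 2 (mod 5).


m₁ = 14, m₂ = 5, gcd = 1, so CRT applies. M = m₁·m₂ = 70
Let M₁ = M/m₁ = 5, M₂ = M/m₂ = 14
Find y₁ ≡ M₁⁻¹ (mod m₁): 5⁻¹ ≡ 3 (mod 14)
Find y₂ ≡ M₂⁻¹ (mod m₂): 14⁻¹ ≡ 4 (mod 5)
x = a₁·M₁·y₁ + a₂·M₂·y₂ = 9·5·3 + 2·14·4 = 247
Reduce mod 70: x ≡ 37
Check: 37 mod 14 = 9 ✓, 37 mod 5 = 2 ✓

x ≡ 37 (mod 70)


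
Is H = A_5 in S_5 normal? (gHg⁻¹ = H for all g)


H = A_5 in S_5
A_5 has index 2 in S_5, and every subgroup of index 2 is normal

Yes, normal subgroup


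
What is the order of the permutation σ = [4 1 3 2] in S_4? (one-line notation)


Cycle decomposition: (1 4 2)
Cycle lengths: 3
Order = lcm(3) = 3

ord(σ) = 3


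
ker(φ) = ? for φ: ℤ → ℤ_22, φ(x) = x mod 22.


Kernel = preimage of identity
ker(φ) = {x ∈ ℤ : x ≡ 0 (mod 22)} = 22ℤ = {0, ±22, ±44, ...}

ker(φ) = 22ℤ


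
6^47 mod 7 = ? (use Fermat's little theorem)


Fermat's little theorem: if p is prime and gcd(a,p)=1, then a^(p-1) ≡ 1 (mod p)
p = 7 is prime, gcd(6,7) = 1
Reduce exponent: 47 mod 6 = 5
So 6^47 ≡ 6^5 (mod 7)
6^5 mod 7 = 6

6^47 ≡ 6 (mod 7)


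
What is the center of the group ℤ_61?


Z(G) = {g ∈ G | gx = xg for all x ∈ G}
ℤ_61 is abelian, so Z(G) = G

Z(ℤ_61) = ℤ_61


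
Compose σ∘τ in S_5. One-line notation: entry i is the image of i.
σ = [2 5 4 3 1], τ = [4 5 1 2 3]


σ∘τ: apply τ first, then σ
1 →τ 4 →σ 3
2 →τ 5 →σ 1
3 →τ 1 →σ 2
4 →τ 2 →σ 5
5 →τ 3 →σ 4

σ∘τ = [3 1 2 5 4]


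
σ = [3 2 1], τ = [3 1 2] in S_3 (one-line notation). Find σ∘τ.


σ∘τ: apply τ first, then σ
1 →τ 3 →σ 1
2 →τ 1 →σ 3
3 →τ 2 →σ 2

σ∘τ = [1 3 2]


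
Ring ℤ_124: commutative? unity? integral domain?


ℤ_124 is a commutative ring with unity 1; 124 = 2×62 is composite, so 2·62 ≡ 0 gives zero divisors (not an integral domain)
Commutative: Yes
Integral domain: No
Has unity: Yes

ℤ_124: Commutative=Yes, Unity=Yes


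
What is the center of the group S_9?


Z(G) = {g ∈ G | gx = xg for all x ∈ G}
S_n is non-abelian for n ≥ 3; Z(S_9) is trivial

Z(S_9) = {e}


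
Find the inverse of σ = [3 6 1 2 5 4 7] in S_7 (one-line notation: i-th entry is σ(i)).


To find σ⁻¹, swap domain and range:
σ(1) = 3 → σ⁻¹(3) = 1
σ(2) = 6 → σ⁻¹(6) = 2
σ(3) = 1 → σ⁻¹(1) = 3
σ(4) = 2 → σ⁻¹(2) = 4
σ(5) = 5 → σ⁻¹(5) = 5
σ(6) = 4 → σ⁻¹(4) = 6
σ(7) = 7 → σ⁻¹(7) = 7

σ⁻¹ = [3 4 1 6 5 2 7]


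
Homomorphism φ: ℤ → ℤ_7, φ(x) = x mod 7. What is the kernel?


Kernel = preimage of identity
ker(φ) = {x ∈ ℤ : x ≡ 0 (mod 7)} = 7ℤ = {0, ±7, ±14, ...}

ker(φ) = 7ℤ


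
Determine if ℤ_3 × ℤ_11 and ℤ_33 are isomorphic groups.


Comparing ℤ_3 × ℤ_11 and ℤ_33:
gcd(3,11) = 1, so ℤ_3 × ℤ_11 ≅ ℤ_33 (CRT)

Yes, ℤ_3 × ℤ_11 ≅ ℤ_33


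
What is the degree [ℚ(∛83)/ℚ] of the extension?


∛83 has minimal polynomial x³ - 83 (irreducible over ℚ since 83 is not a perfect cube)

[ℚ(∛83)/ℚ] = 3


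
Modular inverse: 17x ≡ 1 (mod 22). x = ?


Use the extended Euclidean algorithm to write 1 = 17·s + 22·t; then s mod 22 is the inverse.
Euclidean algorithm:
  17 = 0·22 + 17
  22 = 1·17 + 5
  17 = 3·5 + 2
  5 = 2·2 + 1
  2 = 2·1 + 0
gcd(17,22) = 1
Back-substitution gives: 17·(-9) + 22·(7) = 1
So 17⁻¹ ≡ -9 ≡ 13 (mod 22)
Check: 17 × 13 = 221 ≡ 1 (mod 22) ✓

17⁻¹ ≡ 13 (mod 22)


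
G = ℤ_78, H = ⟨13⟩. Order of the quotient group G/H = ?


|⟨13⟩| = n / gcd(13, 78) = 78 / 13 = 6
H is normal (ℤ_78 is abelian).
|G/H| = |G| / |H| = 78 / 6 = 13

|G/H| = 13


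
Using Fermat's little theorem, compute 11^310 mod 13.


Fermat's little theorem: if p is prime and gcd(a,p)=1, then a^(p-1) ≡ 1 (mod p)
p = 13 is prime, gcd(11,13) = 1
Reduce exponent: 310 mod 12 = 10
So 11^310 ≡ 11^10 (mod 13)
11^10 mod 13 = 10

11^310 ≡ 10 (mod 13)


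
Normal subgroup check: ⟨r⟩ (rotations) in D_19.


H = ⟨r⟩ (rotations) in D_19
The rotation subgroup ⟨r⟩ has index 2 in D_19, so it is normal

Yes, normal subgroup


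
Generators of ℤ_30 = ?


g generates ℤ_n iff gcd(g,n) = 1
Prime factors of 30: 2, 3, 5
Generators are g ∈ {1,...,29} not divisible by any of these primes.
Generators: {1, 7, 11, 13, 17, 19, 23, 29}
Number of generators = φ(30) = 8

Generators of ℤ_30 = {1, 7, 11, 13, 17, 19, 23, 29}


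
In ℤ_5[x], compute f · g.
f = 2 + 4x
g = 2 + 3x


Expand and collect like terms; reduce coefficients mod 5:
x^0: 2·2 = 4 ≡ 4 (mod 5)
x^1: 2·3 + 4·2 = 14 ≡ 4 (mod 5)
x^2: 4·3 = 12 ≡ 2 (mod 5)
Result: 4 + 4x + 2x^2

f · g = 4 + 4x + 2x^2


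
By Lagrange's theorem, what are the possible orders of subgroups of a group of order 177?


Lagrange's theorem: |H| divides |G|
|G| = 177
Divisors of 177: 1, 3, 59, 177

Possible subgroup orders: {1, 3, 59, 177}


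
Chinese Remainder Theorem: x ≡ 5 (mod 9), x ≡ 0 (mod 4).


m₁ = 9, m₂ = 4, gcd = 1, so CRT applies. M = m₁·m₂ = 36
Let M₁ = M/m₁ = 4, M₂ = M/m₂ = 9
Find y₁ ≡ M₁⁻¹ (mod m₁): 4⁻¹ ≡ 7 (mod 9)
Find y₂ ≡ M₂⁻¹ (mod m₂): 9⁻¹ ≡ 1 (mod 4)
x = a₁·M₁·y₁ + a₂·M₂·y₂ = 5·4·7 + 0·9·1 = 140
Reduce mod 36: x ≡ 32
Check: 32 mod 9 = 5 ✓, 32 mod 4 = 0 ✓

x ≡ 32 (mod 36)


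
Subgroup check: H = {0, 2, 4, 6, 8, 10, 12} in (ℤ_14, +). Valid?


Subgroup test for H = {0, 2, 4, 6, 8, 10, 12} in (ℤ_14, +):
(1) 0 ∈ H? Yes
(2) Closure: for all a,b ∈ H, (a+b) mod 14 ∈ H? Yes
(3) Inverses: for all a ∈ H, -a mod 14 ∈ H? Yes

Yes, H is a subgroup of ℤ_14


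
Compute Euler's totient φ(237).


Factor n: 237 = 3 × 79
φ(n) = n · ∏(1 - 1/p) over distinct primes p | n
φ(237) = 237 · (1 - 1/3) · (1 - 1/79) = 156

φ(237) = 156


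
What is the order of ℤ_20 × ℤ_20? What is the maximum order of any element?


|ℤ_20 × ℤ_20| = 20 × 20 = 400
Max element order = lcm(20,20) = 20
Cyclic? No (gcd=20)

|ℤ_20×ℤ_20| = 400, max element order = 20


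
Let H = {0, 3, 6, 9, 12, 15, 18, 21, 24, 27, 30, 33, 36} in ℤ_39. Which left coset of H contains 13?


13 + H = {13 + h (mod 39) : h ∈ H}
13+0=13, 13+3=16, 13+6=19, 13+9=22, 13+12=25, 13+15=28, 13+18=31, 13+21=34, 13+24=37, 13+27=1, 13+30=4, 13+33=7, 13+36=10
13 + H = {1, 4, 7, 10, 13, 16, 19, 22, 25, 28, 31, 34, 37} = 1 + H

13 + H = {1, 4, 7, 10, 13, 16, 19, 22, 25, 28, 31, 34, 37}


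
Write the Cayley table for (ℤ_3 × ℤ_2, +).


Elements: {(0,0), (0,1), (1,0), (1,1), (2,0), (2,1)}
Operation: componentwise addition mod (3, 2)
Entry (a, b) = ((a₁+b₁) mod 3, (a₂+b₂) mod 2)

Cayley table:
      | (0,0) | (0,1) | (1,0) | (1,1) | (2,0) | (2,1)
(0,0) | (0,0) | (0,1) | (1,0) | (1,1) | (2,0) | (2,1)
(0,1) | (0,1) | (0,0) | (1,1) | (1,0) | (2,1) | (2,0)
(1,0) | (1,0) | (1,1) | (2,0) | (2,1) | (0,0) | (0,1)
(1,1) | (1,1) | (1,0) | (2,1) | (2,0) | (0,1) | (0,0)
(2,0) | (2,0) | (2,1) | (0,0) | (0,1) | (1,0) | (1,1)
(2,1) | (2,1) | (2,0) | (0,1) | (0,0) | (1,1) | (1,0)


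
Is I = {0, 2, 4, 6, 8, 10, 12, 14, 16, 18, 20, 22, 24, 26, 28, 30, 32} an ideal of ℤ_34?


Check ideal conditions for I = {0, 2, 4, 6, 8, 10, 12, 14, 16, 18, 20, 22, 24, 26, 28, 30, 32} in ℤ_34:
(1) I is an additive subgroup? Yes
(2) For r ∈ ℤ_34 and a ∈ I: r·a ∈ I? Yes

Yes, I is an ideal of ℤ_34


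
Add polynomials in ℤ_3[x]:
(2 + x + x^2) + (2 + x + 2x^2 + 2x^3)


Add coefficients mod 3:
x^0: 2 + 2 = 1 (mod 3)
x^1: 1 + 1 = 2 (mod 3)
x^2: 1 + 2 = 0 (mod 3)
x^3: 0 + 2 = 2 (mod 3)
Result: 1 + 2x + 2x^3

f + g = 1 + 2x + 2x^3


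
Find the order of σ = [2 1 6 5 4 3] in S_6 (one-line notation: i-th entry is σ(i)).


Cycle decomposition: (1 2) (3 6) (4 5)
Cycle lengths: 2, 2, 2
Order = lcm(2, 2, 2) = 2

ord(σ) = 2


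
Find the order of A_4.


|A_n| = n!/2 (even permutations)
|A_4| = 4!/2 = 24/2 = 12

|A_4| = 12


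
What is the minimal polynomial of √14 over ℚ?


√14 satisfies x² - 14 = 0, irreducible over ℚ since 14 is squarefree

Minimal polynomial: x² - 14


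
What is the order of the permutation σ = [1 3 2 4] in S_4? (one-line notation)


Cycle decomposition: (2 3)
Cycle lengths: 2
Order = lcm(2) = 2

ord(σ) = 2


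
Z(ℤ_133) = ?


Z(G) = {g ∈ G | gx = xg for all x ∈ G}
ℤ_133 is abelian, so Z(G) = G

Z(ℤ_133) = ℤ_133


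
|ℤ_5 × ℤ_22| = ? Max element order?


|ℤ_5 × ℤ_22| = 5 × 22 = 110
Max element order = lcm(5,22) = 110
Cyclic? Yes (gcd=1)

|ℤ_5×ℤ_22| = 110, max element order = 110


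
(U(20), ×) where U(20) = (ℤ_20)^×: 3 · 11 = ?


Operation: multiplication mod 20
3 · 11 = (a × b) mod 20 with a = 3, b = 11

3 · 11 = 13


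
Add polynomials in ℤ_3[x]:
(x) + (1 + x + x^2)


Add coefficients mod 3:
x^0: 0 + 1 = 1 (mod 3)
x^1: 1 + 1 = 2 (mod 3)
x^2: 0 + 1 = 1 (mod 3)
Result: 1 + 2x + x^2

f + g = 1 + 2x + x^2


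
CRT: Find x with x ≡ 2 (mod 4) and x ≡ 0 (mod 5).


m₁ = 4, m₂ = 5, gcd = 1, so CRT applies. M = m₁·m₂ = 20
Let M₁ = M/m₁ = 5, M₂ = M/m₂ = 4
Find y₁ ≡ M₁⁻¹ (mod m₁): 5⁻¹ ≡ 1 (mod 4)
Find y₂ ≡ M₂⁻¹ (mod m₂): 4⁻¹ ≡ 4 (mod 5)
x = a₁·M₁·y₁ + a₂·M₂·y₂ = 2·5·1 + 0·4·4 = 10
Reduce mod 20: x ≡ 10
Check: 10 mod 4 = 2 ✓, 10 mod 5 = 0 ✓

x ≡ 10 (mod 20)


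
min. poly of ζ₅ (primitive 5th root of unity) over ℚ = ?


ζ₅ is a root of Φ₅(x) = x⁴ + x³ + x² + x + 1, irreducible over ℚ

Minimal polynomial: x⁴ + x³ + x² + x + 1


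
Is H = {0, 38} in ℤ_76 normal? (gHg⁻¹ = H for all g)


H = {0, 38} in ℤ_76
ℤ_76 is abelian; every subgroup of an abelian group is normal

Yes, normal subgroup


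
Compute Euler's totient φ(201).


Factor n: 201 = 3 × 67
φ(n) = n · ∏(1 - 1/p) over distinct primes p | n
φ(201) = 201 · (1 - 1/3) · (1 - 1/67) = 132

φ(201) = 132


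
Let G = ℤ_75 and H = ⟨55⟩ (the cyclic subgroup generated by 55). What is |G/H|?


|⟨55⟩| = n / gcd(55, 75) = 75 / 5 = 15
H is normal (ℤ_75 is abelian).
|G/H| = |G| / |H| = 75 / 15 = 5

|G/H| = 5


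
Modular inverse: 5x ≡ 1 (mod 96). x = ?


Use the extended Euclidean algorithm to write 1 = 5·s + 96·t; then s mod 96 is the inverse.
Euclidean algorithm:
  5 = 0·96 + 5
  96 = 19·5 + 1
  5 = 5·1 + 0
gcd(5,96) = 1
Back-substitution gives: 5·(-19) + 96·(1) = 1
So 5⁻¹ ≡ -19 ≡ 77 (mod 96)
Check: 5 × 77 = 385 ≡ 1 (mod 96) ✓

5⁻¹ ≡ 77 (mod 96)


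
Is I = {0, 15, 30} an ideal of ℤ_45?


Check ideal conditions for I = {0, 15, 30} in ℤ_45:
(1) I is an additive subgroup? Yes
(2) For r ∈ ℤ_45 and a ∈ I: r·a ∈ I? Yes

Yes, I is an ideal of ℤ_45


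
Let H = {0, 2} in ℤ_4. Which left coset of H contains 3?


3 + H = {3 + h (mod 4) : h ∈ H}
3+0=3, 3+2=1
3 + H = {1, 3} = 1 + H

3 + H = {1, 3}


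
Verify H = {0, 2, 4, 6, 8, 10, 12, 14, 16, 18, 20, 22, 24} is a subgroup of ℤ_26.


Subgroup test for H = {0, 2, 4, 6, 8, 10, 12, 14, 16, 18, 20, 22, 24} in (ℤ_26, +):
(1) 0 ∈ H? Yes
(2) Closure: for all a,b ∈ H, (a+b) mod 26 ∈ H? Yes
(3) Inverses: for all a ∈ H, -a mod 26 ∈ H? Yes

Yes, H is a subgroup of ℤ_26


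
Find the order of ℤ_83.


ℤ_n has n elements.

|ℤ_83| = 83


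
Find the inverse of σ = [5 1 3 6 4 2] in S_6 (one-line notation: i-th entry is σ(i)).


To find σ⁻¹, swap domain and range:
σ(1) = 5 → σ⁻¹(5) = 1
σ(2) = 1 → σ⁻¹(1) = 2
σ(3) = 3 → σ⁻¹(3) = 3
σ(4) = 6 → σ⁻¹(6) = 4
σ(5) = 4 → σ⁻¹(4) = 5
σ(6) = 2 → σ⁻¹(2) = 6

σ⁻¹ = [2 6 3 5 1 4]


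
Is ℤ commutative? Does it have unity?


integers form a commutative ring with unity 1; no zero divisors
Commutative: Yes
Integral domain: Yes
Has unity: Yes

ℤ: Commutative=Yes, Unity=Yes


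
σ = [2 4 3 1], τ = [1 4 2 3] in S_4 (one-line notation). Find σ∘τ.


σ∘τ: apply τ first, then σ
1 →τ 1 →σ 2
2 →τ 4 →σ 1
3 →τ 2 →σ 4
4 →τ 3 →σ 3

σ∘τ = [2 1 4 3]


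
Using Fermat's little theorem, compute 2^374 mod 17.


Fermat's little theorem: if p is prime and gcd(a,p)=1, then a^(p-1) ≡ 1 (mod p)
p = 17 is prime, gcd(2,17) = 1
Reduce exponent: 374 mod 16 = 6
So 2^374 ≡ 2^6 (mod 17)
2^6 mod 17 = 13

2^374 ≡ 13 (mod 17)


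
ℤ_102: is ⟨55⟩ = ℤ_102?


g generates ℤ_n iff gcd(g, n) = 1
gcd(55, 102) = 1
Since gcd = 1, 55 is a generator.

Yes, 55 generates ℤ_102


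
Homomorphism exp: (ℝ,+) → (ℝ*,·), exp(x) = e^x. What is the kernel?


Kernel = preimage of identity
ker(exp) = {x ∈ ℝ | e^x = 1} = {0}

ker(exp) = {0}


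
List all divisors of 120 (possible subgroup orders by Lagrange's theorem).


Lagrange's theorem: |H| divides |G|
|G| = 120
Divisors of 120: 1, 2, 3, 4, 5, 6, 8, 10, 12, 15, 20, 24, 30, 40, 60, 120

Possible subgroup orders: {1, 2, 3, 4, 5, 6, 8, 10, 12, 15, 20, 24, 30, 40, 60, 120}


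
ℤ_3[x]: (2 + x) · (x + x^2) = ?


Expand and collect like terms; reduce coefficients mod 3:
x^0: 2·0 = 0 ≡ 0 (mod 3)
x^1: 2·1 + 1·0 = 2 ≡ 2 (mod 3)
x^2: 2·1 + 1·1 = 3 ≡ 0 (mod 3)
x^3: 1·1 = 1 ≡ 1 (mod 3)
Result: 2x + x^3

f · g = 2x + x^3


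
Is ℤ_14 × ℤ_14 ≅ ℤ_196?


Comparing ℤ_14 × ℤ_14 and ℤ_196:
gcd(14,14) = 14 ≠ 1. Max element order in ℤ_14×ℤ_14 is lcm(14,14) = 14 < 196, so it has no element of order 196

No, ℤ_14 × ℤ_14 ≇ ℤ_196


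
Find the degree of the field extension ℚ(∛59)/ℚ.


∛59 has minimal polynomial x³ - 59 (irreducible over ℚ since 59 is not a perfect cube)

[ℚ(∛59)/ℚ] = 3


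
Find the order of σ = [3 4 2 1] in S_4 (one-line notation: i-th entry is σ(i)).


Cycle decomposition: (1 3 2 4)
Cycle lengths: 4
Order = lcm(4) = 4

ord(σ) = 4


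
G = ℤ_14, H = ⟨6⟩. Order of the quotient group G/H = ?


|⟨6⟩| = n / gcd(6, 14) = 14 / 2 = 7
H is normal (ℤ_14 is abelian).
|G/H| = |G| / |H| = 14 / 7 = 2

|G/H| = 2


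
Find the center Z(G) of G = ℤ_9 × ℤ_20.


Z(G) = {g ∈ G | gx = xg for all x ∈ G}
Direct product of abelian groups is abelian, so Z(G) = G

Z(ℤ_9 × ℤ_20) = ℤ_9 × ℤ_20


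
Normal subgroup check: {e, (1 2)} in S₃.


H = {e, (1 2)} in S₃
(1 3)(1 2)(1 3)⁻¹ = (2 3) ∉ {e, (1 2)}, so it is not normal

No, not a normal subgroup


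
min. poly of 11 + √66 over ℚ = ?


Let α = 11 + √66. Then α - 11 = √66, so (α - 11)² = 66, giving α² - 22α + 55 = 0. Degree 2 and α ∉ ℚ, so this is the minimal polynomial.

Minimal polynomial: x² - 22x + 55


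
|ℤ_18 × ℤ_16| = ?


|A × B| = |A| · |B|
|ℤ_18 × ℤ_16| = 18 × 16 = 288

|ℤ_18 × ℤ_16| = 288


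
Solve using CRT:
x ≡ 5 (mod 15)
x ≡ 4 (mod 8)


m₁ = 15, m₂ = 8, gcd = 1, so CRT applies. M = m₁·m₂ = 120
Let M₁ = M/m₁ = 8, M₂ = M/m₂ = 15
Find y₁ ≡ M₁⁻¹ (mod m₁): 8⁻¹ ≡ 2 (mod 15)
Find y₂ ≡ M₂⁻¹ (mod m₂): 15⁻¹ ≡ 7 (mod 8)
x = a₁·M₁·y₁ + a₂·M₂·y₂ = 5·8·2 + 4·15·7 = 500
Reduce mod 120: x ≡ 20
Check: 20 mod 15 = 5 ✓, 20 mod 8 = 4 ✓

x ≡ 20 (mod 120)


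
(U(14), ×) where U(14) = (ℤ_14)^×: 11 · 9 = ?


Operation: multiplication mod 14
11 · 9 = (a × b) mod 14 with a = 11, b = 9

11 · 9 = 1


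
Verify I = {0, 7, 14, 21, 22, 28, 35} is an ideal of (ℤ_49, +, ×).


Check ideal conditions for I = {0, 7, 14, 21, 22, 28, 35} in ℤ_49:
(1) I is an additive subgroup? No
(2) For r ∈ ℤ_49 and a ∈ I: r·a ∈ I? No  [counterexample: r=2, a=21, r·a mod 49 = 42 ∉ I]

No, I is not an ideal of ℤ_49


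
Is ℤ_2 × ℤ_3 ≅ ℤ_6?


Comparing ℤ_2 × ℤ_3 and ℤ_6:
gcd(2,3) = 1, so ℤ_2 × ℤ_3 ≅ ℤ_6 (CRT)

Yes, ℤ_2 × ℤ_3 ≅ ℤ_6


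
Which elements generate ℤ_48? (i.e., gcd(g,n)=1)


g generates ℤ_n iff gcd(g,n) = 1
Prime factors of 48: 2, 3
Generators are g ∈ {1,...,47} not divisible by any of these primes.
Generators: {1, 5, 7, 11, 13, 17, 19, 23, 25, 29, 31, 35, 37, 41, 43, 47}
Number of generators = φ(48) = 16

Generators of ℤ_48 = {1, 5, 7, 11, 13, 17, 19, 23, 25, 29, 31, 35, 37, 41, 43, 47}


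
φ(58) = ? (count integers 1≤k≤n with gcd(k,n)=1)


Factor n: 58 = 2 × 29
φ(n) = n · ∏(1 - 1/p) over distinct primes p | n
φ(58) = 58 · (1 - 1/2) · (1 - 1/29) = 28

φ(58) = 28


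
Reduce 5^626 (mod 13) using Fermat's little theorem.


Fermat's little theorem: if p is prime and gcd(a,p)=1, then a^(p-1) ≡ 1 (mod p)
p = 13 is prime, gcd(5,13) = 1
Reduce exponent: 626 mod 12 = 2
So 5^626 ≡ 5^2 (mod 13)
5^2 mod 13 = 12

5^626 ≡ 12 (mod 13)


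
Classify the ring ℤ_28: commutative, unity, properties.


ℤ_28 is a commutative ring with unity 1; 28 = 2×14 is composite, so 2·14 ≡ 0 gives zero divisors (not an integral domain)
Commutative: Yes
Integral domain: No
Has unity: Yes

ℤ_28: Commutative=Yes, Unity=Yes


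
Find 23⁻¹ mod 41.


Use the extended Euclidean algorithm to write 1 = 23·s + 41·t; then s mod 41 is the inverse.
Euclidean algorithm:
  23 = 0·41 + 23
  41 = 1·23 + 18
  23 = 1·18 + 5
  18 = 3·5 + 3
  5 = 1·3 + 2
  3 = 1·2 + 1
  2 = 2·1 + 0
gcd(23,41) = 1
Back-substitution gives: 23·(-16) + 41·(9) = 1
So 23⁻¹ ≡ -16 ≡ 25 (mod 41)
Check: 23 × 25 = 575 ≡ 1 (mod 41) ✓

23⁻¹ ≡ 25 (mod 41)


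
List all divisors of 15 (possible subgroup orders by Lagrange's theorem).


Lagrange's theorem: |H| divides |G|
|G| = 15
Divisors of 15: 1, 3, 5, 15

Possible subgroup orders: {1, 3, 5, 15}


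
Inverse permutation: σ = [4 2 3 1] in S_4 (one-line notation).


To find σ⁻¹, swap domain and range:
σ(1) = 4 → σ⁻¹(4) = 1
σ(2) = 2 → σ⁻¹(2) = 2
σ(3) = 3 → σ⁻¹(3) = 3
σ(4) = 1 → σ⁻¹(1) = 4

σ⁻¹ = [4 2 3 1]


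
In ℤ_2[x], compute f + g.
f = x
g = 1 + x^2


Add coefficients mod 2:
x^0: 0 + 1 = 1 (mod 2)
x^1: 1 + 0 = 1 (mod 2)
x^2: 0 + 1 = 1 (mod 2)
Result: 1 + x + x^2

f + g = 1 + x + x^2


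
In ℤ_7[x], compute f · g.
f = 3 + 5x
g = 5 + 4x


Expand and collect like terms; reduce coefficients mod 7:
x^0: 3·5 = 15 ≡ 1 (mod 7)
x^1: 3·4 + 5·5 = 37 ≡ 2 (mod 7)
x^2: 5·4 = 20 ≡ 6 (mod 7)
Result: 1 + 2x + 6x^2

f · g = 1 + 2x + 6x^2


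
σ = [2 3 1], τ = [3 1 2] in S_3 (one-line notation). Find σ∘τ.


σ∘τ: apply τ first, then σ
1 →τ 3 →σ 1
2 →τ 1 →σ 2
3 →τ 2 →σ 3

σ∘τ = [1 2 3]


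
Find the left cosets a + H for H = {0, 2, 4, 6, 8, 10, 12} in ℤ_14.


H = {0, 2, 4, 6, 8, 10, 12}, |H| = 7
Number of cosets = |G|/|H| = 14/7 = 2
0 + H = {0, 2, 4, 6, 8, 10, 12}
1 + H = {1, 3, 5, 7, 9, 11, 13}

Cosets: 0+H={0,2,4,6,8,10,12}; 1+H={1,3,5,7,9,11,13}


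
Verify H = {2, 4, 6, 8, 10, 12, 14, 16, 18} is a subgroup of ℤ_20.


Subgroup test for H = {2, 4, 6, 8, 10, 12, 14, 16, 18} in (ℤ_20, +):
(1) 0 ∈ H? No
(2) Closure: for all a,b ∈ H, (a+b) mod 20 ∈ H? No  [counterexample: 2 + 18 = 0 ∉ H]
(3) Inverses: for all a ∈ H, -a mod 20 ∈ H? Yes

No, H is not a subgroup of ℤ_20


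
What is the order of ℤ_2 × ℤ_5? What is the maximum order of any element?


|ℤ_2 × ℤ_5| = 2 × 5 = 10
Max element order = lcm(2,5) = 10
Cyclic? Yes (gcd=1)

|ℤ_2×ℤ_5| = 10, max element order = 10


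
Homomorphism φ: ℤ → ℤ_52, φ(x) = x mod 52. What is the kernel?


Kernel = preimage of identity
ker(φ) = {x ∈ ℤ : x ≡ 0 (mod 52)} = 52ℤ = {0, ±52, ±104, ...}

ker(φ) = 52ℤ


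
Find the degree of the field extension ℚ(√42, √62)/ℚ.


[ℚ(√42,√62):ℚ] = [ℚ(√42,√62):ℚ(√42)]·[ℚ(√42):ℚ] = 2·2 = 4

[ℚ(√42, √62)/ℚ] = 4


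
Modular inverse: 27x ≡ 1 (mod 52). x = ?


Use the extended Euclidean algorithm to write 1 = 27·s + 52·t; then s mod 52 is the inverse.
Euclidean algorithm:
  27 = 0·52 + 27
  52 = 1·27 + 25
  27 = 1·25 + 2
  25 = 12·2 + 1
  2 = 2·1 + 0
gcd(27,52) = 1
Back-substitution gives: 27·(-25) + 52·(13) = 1
So 27⁻¹ ≡ -25 ≡ 27 (mod 52)
Check: 27 × 27 = 729 ≡ 1 (mod 52) ✓

27⁻¹ ≡ 27 (mod 52)


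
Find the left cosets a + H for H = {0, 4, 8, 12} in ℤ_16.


H = {0, 4, 8, 12}, |H| = 4
Number of cosets = |G|/|H| = 16/4 = 4
0 + H = {0, 4, 8, 12}
1 + H = {1, 5, 9, 13}
2 + H = {2, 6, 10, 14}
3 + H = {3, 7, 11, 15}

Cosets: 0+H={0,4,8,12}; 1+H={1,5,9,13}; 2+H={2,6,10,14}; 3+H={3,7,11,15}


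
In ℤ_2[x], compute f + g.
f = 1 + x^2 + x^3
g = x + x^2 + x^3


Add coefficients mod 2:
x^0: 1 + 0 = 1 (mod 2)
x^1: 0 + 1 = 1 (mod 2)
x^2: 1 + 1 = 0 (mod 2)
x^3: 1 + 1 = 0 (mod 2)
Result: 1 + x

f + g = 1 + x


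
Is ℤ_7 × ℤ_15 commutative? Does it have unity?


Direct product ring; commutative with unity (1,1); but (1,0)·(0,1) = (0,0) gives zero divisors, so not an integral domain
Commutative: Yes
Integral domain: No
Has unity: Yes

ℤ_7 × ℤ_15: Commutative=Yes, Unity=Yes


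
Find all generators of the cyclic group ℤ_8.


g generates ℤ_n iff gcd(g,n) = 1
Checking each g ∈ {1,...,7}:
gcd(1,8) = 1
gcd(2,8) = 2
gcd(3,8) = 1
gcd(4,8) = 4
gcd(5,8) = 1
gcd(6,8) = 2
gcd(7,8) = 1
Generators: {1, 3, 5, 7}
Number of generators = φ(8) = 4

Generators of ℤ_8 = {1, 3, 5, 7}


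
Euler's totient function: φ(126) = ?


Factor n: 126 = 2 × 3^2 × 7
φ(n) = n · ∏(1 - 1/p) over distinct primes p | n
φ(126) = 126 · (1 - 1/2) · (1 - 1/3) · (1 - 1/7) = 36

φ(126) = 36


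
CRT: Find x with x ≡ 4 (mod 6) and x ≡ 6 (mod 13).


m₁ = 6, m₂ = 13, gcd = 1, so CRT applies. M = m₁·m₂ = 78
Let M₁ = M/m₁ = 13, M₂ = M/m₂ = 6
Find y₁ ≡ M₁⁻¹ (mod m₁): 13⁻¹ ≡ 1 (mod 6)
Find y₂ ≡ M₂⁻¹ (mod m₂): 6⁻¹ ≡ 11 (mod 13)
x = a₁·M₁·y₁ + a₂·M₂·y₂ = 4·13·1 + 6·6·11 = 448
Reduce mod 78: x ≡ 58
Check: 58 mod 6 = 4 ✓, 58 mod 13 = 6 ✓

x ≡ 58 (mod 78)


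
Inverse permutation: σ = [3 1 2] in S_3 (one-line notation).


To find σ⁻¹, swap domain and range:
σ(1) = 3 → σ⁻¹(3) = 1
σ(2) = 1 → σ⁻¹(1) = 2
σ(3) = 2 → σ⁻¹(2) = 3

σ⁻¹ = [2 3 1]


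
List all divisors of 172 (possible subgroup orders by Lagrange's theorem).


Lagrange's theorem: |H| divides |G|
|G| = 172
Divisors of 172: 1, 2, 4, 43, 86, 172

Possible subgroup orders: {1, 2, 4, 43, 86, 172}


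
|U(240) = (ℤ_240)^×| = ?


U(n) is the group of units mod n; |U(n)| = φ(n)
|U(240)| = φ(240) = 64

|U(240) = (ℤ_240)^×| = 64


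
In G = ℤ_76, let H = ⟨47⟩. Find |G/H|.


|⟨47⟩| = n / gcd(47, 76) = 76 / 1 = 76
H is normal (ℤ_76 is abelian).
|G/H| = |G| / |H| = 76 / 76 = 1

|G/H| = 1


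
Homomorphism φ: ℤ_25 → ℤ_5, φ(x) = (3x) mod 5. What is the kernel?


Kernel = preimage of identity
ker(φ) = {x ∈ ℤ_25 : 3x ≡ 0 (mod 5)}. Since 5 | 25, φ is well-defined. The kernel is the cyclic subgroup ⟨5⟩ of ℤ_25 (order 5), i.e. {0, 5, 10, 15, 20}

ker(φ) = {0, 5, 10, 15, 20}


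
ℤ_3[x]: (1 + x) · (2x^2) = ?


Expand and collect like terms; reduce coefficients mod 3:
x^0: 1·0 = 0 ≡ 0 (mod 3)
x^1: 1·0 + 1·0 = 0 ≡ 0 (mod 3)
x^2: 1·2 + 1·0 = 2 ≡ 2 (mod 3)
x^3: 1·2 = 2 ≡ 2 (mod 3)
Result: 2x^2 + 2x^3

f · g = 2x^2 + 2x^3


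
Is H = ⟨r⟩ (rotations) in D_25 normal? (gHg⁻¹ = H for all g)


H = ⟨r⟩ (rotations) in D_25
The rotation subgroup ⟨r⟩ has index 2 in D_25, so it is normal

Yes, normal subgroup


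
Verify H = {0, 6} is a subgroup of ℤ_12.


Subgroup test for H = {0, 6} in (ℤ_12, +):
(1) 0 ∈ H? Yes
(2) Closure: for all a,b ∈ H, (a+b) mod 12 ∈ H? Yes
(3) Inverses: for all a ∈ H, -a mod 12 ∈ H? Yes

Yes, H is a subgroup of ℤ_12


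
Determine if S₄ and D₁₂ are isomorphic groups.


Comparing S₄ and D₁₂:
S₄ has trivial center; D₁₂ has center {e, r⁶}

No, S₄ ≇ D₁₂


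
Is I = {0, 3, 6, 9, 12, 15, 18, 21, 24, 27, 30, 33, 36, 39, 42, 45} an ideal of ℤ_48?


Check ideal conditions for I = {0, 3, 6, 9, 12, 15, 18, 21, 24, 27, 30, 33, 36, 39, 42, 45} in ℤ_48:
(1) I is an additive subgroup? Yes
(2) For r ∈ ℤ_48 and a ∈ I: r·a ∈ I? Yes

Yes, I is an ideal of ℤ_48


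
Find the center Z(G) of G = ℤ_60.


Z(G) = {g ∈ G | gx = xg for all x ∈ G}
ℤ_60 is abelian, so Z(G) = G

Z(ℤ_60) = ℤ_60


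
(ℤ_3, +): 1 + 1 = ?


Operation: addition mod 3
1 + 1 = (a + b) mod 3 with a = 1, b = 1

1 + 1 = 2


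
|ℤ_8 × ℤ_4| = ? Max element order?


|ℤ_8 × ℤ_4| = 8 × 4 = 32
Max element order = lcm(8,4) = 8
Cyclic? No (gcd=4)

|ℤ_8×ℤ_4| = 32, max element order = 8


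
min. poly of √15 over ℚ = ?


√15 satisfies x² - 15 = 0, irreducible over ℚ since 15 is squarefree

Minimal polynomial: x² - 15


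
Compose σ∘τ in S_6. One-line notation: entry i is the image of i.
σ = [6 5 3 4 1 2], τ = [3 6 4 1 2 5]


σ∘τ: apply τ first, then σ
1 →τ 3 →σ 3
2 →τ 6 →σ 2
3 →τ 4 →σ 4
4 →τ 1 →σ 6
5 →τ 2 →σ 5
6 →τ 5 →σ 1

σ∘τ = [3 2 4 6 5 1]


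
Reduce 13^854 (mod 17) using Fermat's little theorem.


Fermat's little theorem: if p is prime and gcd(a,p)=1, then a^(p-1) ≡ 1 (mod p)
p = 17 is prime, gcd(13,17) = 1
Reduce exponent: 854 mod 16 = 6
So 13^854 ≡ 13^6 (mod 17)
13^6 mod 17 = 16

13^854 ≡ 16 (mod 17)


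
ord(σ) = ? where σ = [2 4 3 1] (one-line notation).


Cycle decomposition: (1 2 4)
Cycle lengths: 3
Order = lcm(3) = 3

ord(σ) = 3


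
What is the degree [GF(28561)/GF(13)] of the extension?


GF(28561) = GF(13^4), so the extension degree is 4

[GF(28561)/GF(13)] = 4


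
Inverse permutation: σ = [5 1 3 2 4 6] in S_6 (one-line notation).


To find σ⁻¹, swap domain and range:
σ(1) = 5 → σ⁻¹(5) = 1
σ(2) = 1 → σ⁻¹(1) = 2
σ(3) = 3 → σ⁻¹(3) = 3
σ(4) = 2 → σ⁻¹(2) = 4
σ(5) = 4 → σ⁻¹(4) = 5
σ(6) = 6 → σ⁻¹(6) = 6

σ⁻¹ = [2 4 3 5 1 6]


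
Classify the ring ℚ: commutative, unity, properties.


ℚ is a field: commutative, has unity, every nonzero element is a unit (hence an integral domain)
Commutative: Yes
Integral domain: Yes
Has unity: Yes

ℚ: Commutative=Yes, Unity=Yes


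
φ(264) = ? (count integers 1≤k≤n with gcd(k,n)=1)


Factor n: 264 = 2^3 × 3 × 11
φ(n) = n · ∏(1 - 1/p) over distinct primes p | n
φ(264) = 264 · (1 - 1/2) · (1 - 1/3) · (1 - 1/11) = 80

φ(264) = 80


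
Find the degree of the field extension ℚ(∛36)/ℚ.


∛36 has minimal polynomial x³ - 36 (irreducible over ℚ since 36 is not a perfect cube)

[ℚ(∛36)/ℚ] = 3


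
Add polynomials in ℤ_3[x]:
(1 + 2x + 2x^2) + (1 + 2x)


Add coefficients mod 3:
x^0: 1 + 1 = 2 (mod 3)
x^1: 2 + 2 = 1 (mod 3)
x^2: 2 + 0 = 2 (mod 3)
Result: 2 + x + 2x^2

f + g = 2 + x + 2x^2


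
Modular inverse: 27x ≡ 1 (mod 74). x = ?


Use the extended Euclidean algorithm to write 1 = 27·s + 74·t; then s mod 74 is the inverse.
Euclidean algorithm:
  27 = 0·74 + 27
  74 = 2·27 + 20
  27 = 1·20 + 7
  20 = 2·7 + 6
  7 = 1·6 + 1
  6 = 6·1 + 0
gcd(27,74) = 1
Back-substitution gives: 27·(11) + 74·(-4) = 1
So 27⁻¹ ≡ 11 ≡ 11 (mod 74)
Check: 27 × 11 = 297 ≡ 1 (mod 74) ✓

27⁻¹ ≡ 11 (mod 74)


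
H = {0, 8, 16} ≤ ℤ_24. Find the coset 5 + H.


5 + H = {5 + h (mod 24) : h ∈ H}
5+0=5, 5+8=13, 5+16=21

5 + H = {5, 13, 21}


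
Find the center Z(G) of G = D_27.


Z(G) = {g ∈ G | gx = xg for all x ∈ G}
For odd n, Z(D_n) = {e}: no nontrivial rotation commutes with all reflections

Z(D_27) = {e}


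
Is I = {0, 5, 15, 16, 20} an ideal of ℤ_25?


Check ideal conditions for I = {0, 5, 15, 16, 20} in ℤ_25:
(1) I is an additive subgroup? No
(2) For r ∈ ℤ_25 and a ∈ I: r·a ∈ I? No  [counterexample: r=2, a=5, r·a mod 25 = 10 ∉ I]

No, I is not an ideal of ℤ_25


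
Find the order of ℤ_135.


ℤ_n has n elements.

|ℤ_135| = 135


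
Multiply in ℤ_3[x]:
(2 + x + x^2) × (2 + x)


Expand and collect like terms; reduce coefficients mod 3:
x^0: 2·2 = 4 ≡ 1 (mod 3)
x^1: 2·1 + 1·2 = 4 ≡ 1 (mod 3)
x^2: 1·1 + 1·2 = 3 ≡ 0 (mod 3)
x^3: 1·1 = 1 ≡ 1 (mod 3)
Result: 1 + x + x^3

f · g = 1 + x + x^3


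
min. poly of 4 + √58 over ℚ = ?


Let α = 4 + √58. Then α - 4 = √58, so (α - 4)² = 58, giving α² - 8α - 42 = 0. Degree 2 and α ∉ ℚ, so this is the minimal polynomial.

Minimal polynomial: x² - 8x - 42


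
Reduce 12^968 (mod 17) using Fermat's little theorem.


Fermat's little theorem: if p is prime and gcd(a,p)=1, then a^(p-1) ≡ 1 (mod p)
p = 17 is prime, gcd(12,17) = 1
Reduce exponent: 968 mod 16 = 8
So 12^968 ≡ 12^8 (mod 17)
12^8 mod 17 = 16

12^968 ≡ 16 (mod 17)


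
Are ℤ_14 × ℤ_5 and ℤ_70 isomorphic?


Comparing ℤ_14 × ℤ_5 and ℤ_70:
gcd(14,5) = 1, so ℤ_14 × ℤ_5 ≅ ℤ_70 (CRT)

Yes, ℤ_14 × ℤ_5 ≅ ℤ_70


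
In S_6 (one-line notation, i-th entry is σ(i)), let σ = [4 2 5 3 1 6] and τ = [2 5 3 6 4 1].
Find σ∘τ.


σ∘τ: apply τ first, then σ
1 →τ 2 →σ 2
2 →τ 5 →σ 1
3 →τ 3 →σ 5
4 →τ 6 →σ 6
5 →τ 4 →σ 3
6 →τ 1 →σ 4

σ∘τ = [2 1 5 6 3 4]


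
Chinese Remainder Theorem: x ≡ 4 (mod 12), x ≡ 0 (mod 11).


m₁ = 12, m₂ = 11, gcd = 1, so CRT applies. M = m₁·m₂ = 132
Let M₁ = M/m₁ = 11, M₂ = M/m₂ = 12
Find y₁ ≡ M₁⁻¹ (mod m₁): 11⁻¹ ≡ 11 (mod 12)
Find y₂ ≡ M₂⁻¹ (mod m₂): 12⁻¹ ≡ 1 (mod 11)
x = a₁·M₁·y₁ + a₂·M₂·y₂ = 4·11·11 + 0·12·1 = 484
Reduce mod 132: x ≡ 88
Check: 88 mod 12 = 4 ✓, 88 mod 11 = 0 ✓

x ≡ 88 (mod 132)


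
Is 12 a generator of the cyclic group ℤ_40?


g generates ℤ_n iff gcd(g, n) = 1
gcd(12, 40) = 4
Since gcd = 4 ≠ 1, ⟨12⟩ has order 10 < 40, so 12 is not a generator.

No, 12 does not generate ℤ_40


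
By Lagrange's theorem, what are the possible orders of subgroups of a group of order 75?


Lagrange's theorem: |H| divides |G|
|G| = 75
Divisors of 75: 1, 3, 5, 15, 25, 75

Possible subgroup orders: {1, 3, 5, 15, 25, 75}


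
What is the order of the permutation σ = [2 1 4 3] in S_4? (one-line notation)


Cycle decomposition: (1 2) (3 4)
Cycle lengths: 2, 2
Order = lcm(2, 2) = 2

ord(σ) = 2


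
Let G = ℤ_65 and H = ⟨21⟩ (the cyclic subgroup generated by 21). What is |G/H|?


|⟨21⟩| = n / gcd(21, 65) = 65 / 1 = 65
H is normal (ℤ_65 is abelian).
|G/H| = |G| / |H| = 65 / 65 = 1

|G/H| = 1


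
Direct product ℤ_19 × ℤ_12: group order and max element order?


|ℤ_19 × ℤ_12| = 19 × 12 = 228
Max element order = lcm(19,12) = 228
Cyclic? Yes (gcd=1)

|ℤ_19×ℤ_12| = 228, max element order = 228


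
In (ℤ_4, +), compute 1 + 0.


Operation: addition mod 4
1 + 0 = (a + b) mod 4 with a = 1, b = 0

1 + 0 = 1


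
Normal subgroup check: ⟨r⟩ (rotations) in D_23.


H = ⟨r⟩ (rotations) in D_23
The rotation subgroup ⟨r⟩ has index 2 in D_23, so it is normal

Yes, normal subgroup


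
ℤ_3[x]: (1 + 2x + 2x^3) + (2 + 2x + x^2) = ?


Add coefficients mod 3:
x^0: 1 + 2 = 0 (mod 3)
x^1: 2 + 2 = 1 (mod 3)
x^2: 0 + 1 = 1 (mod 3)
x^3: 2 + 0 = 2 (mod 3)
Result: x + x^2 + 2x^3

f + g = x + x^2 + 2x^3


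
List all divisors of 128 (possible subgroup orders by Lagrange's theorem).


Lagrange's theorem: |H| divides |G|
|G| = 128
Divisors of 128: 1, 2, 4, 8, 16, 32, 64, 128

Possible subgroup orders: {1, 2, 4, 8, 16, 32, 64, 128}


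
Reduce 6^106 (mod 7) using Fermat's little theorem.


Fermat's little theorem: if p is prime and gcd(a,p)=1, then a^(p-1) ≡ 1 (mod p)
p = 7 is prime, gcd(6,7) = 1
Reduce exponent: 106 mod 6 = 4
So 6^106 ≡ 6^4 (mod 7)
6^4 mod 7 = 1

6^106 ≡ 1 (mod 7)


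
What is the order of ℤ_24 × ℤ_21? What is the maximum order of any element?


|ℤ_24 × ℤ_21| = 24 × 21 = 504
Max element order = lcm(24,21) = 168
Cyclic? No (gcd=3)

|ℤ_24×ℤ_21| = 504, max element order = 168


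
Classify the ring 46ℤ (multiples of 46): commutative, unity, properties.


46ℤ is a commutative ring under +,× but has no multiplicative identity (1 ∉ 46ℤ); it has no zero divisors, but without unity it is not an integral domain
Commutative: Yes
Integral domain: No
Has unity: No

46ℤ (multiples of 46): Commutative=Yes, Unity=No


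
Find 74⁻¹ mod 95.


Use the extended Euclidean algorithm to write 1 = 74·s + 95·t; then s mod 95 is the inverse.
Euclidean algorithm:
  74 = 0·95 + 74
  95 = 1·74 + 21
  74 = 3·21 + 11
  21 = 1·11 + 10
  11 = 1·10 + 1
  10 = 10·1 + 0
gcd(74,95) = 1
Back-substitution gives: 74·(9) + 95·(-7) = 1
So 74⁻¹ ≡ 9 ≡ 9 (mod 95)
Check: 74 × 9 = 666 ≡ 1 (mod 95) ✓

74⁻¹ ≡ 9 (mod 95)


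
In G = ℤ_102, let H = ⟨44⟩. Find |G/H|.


|⟨44⟩| = n / gcd(44, 102) = 102 / 2 = 51
H is normal (ℤ_102 is abelian).
|G/H| = |G| / |H| = 102 / 51 = 2

|G/H| = 2


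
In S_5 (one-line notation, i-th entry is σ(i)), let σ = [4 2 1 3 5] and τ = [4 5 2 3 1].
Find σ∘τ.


σ∘τ: apply τ first, then σ
1 →τ 4 →σ 3
2 →τ 5 →σ 5
3 →τ 2 →σ 2
4 →τ 3 →σ 1
5 →τ 1 →σ 4

σ∘τ = [3 5 2 1 4]


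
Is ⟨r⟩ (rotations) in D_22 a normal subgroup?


H = ⟨r⟩ (rotations) in D_22
The rotation subgroup ⟨r⟩ has index 2 in D_22, so it is normal

Yes, normal subgroup


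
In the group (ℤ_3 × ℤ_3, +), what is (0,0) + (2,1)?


Operation: componentwise addition mod (3, 3)
(0,0) + (2,1) = ((a₁+b₁) mod 3, (a₂+b₂) mod 3) with a = (0,0), b = (2,1)

(0,0) + (2,1) = (2,1)


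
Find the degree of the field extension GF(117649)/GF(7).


GF(117649) = GF(7^6), so the extension degree is 6

[GF(117649)/GF(7)] = 6


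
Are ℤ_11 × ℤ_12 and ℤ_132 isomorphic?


Comparing ℤ_11 × ℤ_12 and ℤ_132:
gcd(11,12) = 1, so ℤ_11 × ℤ_12 ≅ ℤ_132 (CRT)

Yes, ℤ_11 × ℤ_12 ≅ ℤ_132


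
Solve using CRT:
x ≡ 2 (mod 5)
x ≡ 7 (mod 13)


m₁ = 5, m₂ = 13, gcd = 1, so CRT applies. M = m₁·m₂ = 65
Let M₁ = M/m₁ = 13, M₂ = M/m₂ = 5
Find y₁ ≡ M₁⁻¹ (mod m₁): 13⁻¹ ≡ 2 (mod 5)
Find y₂ ≡ M₂⁻¹ (mod m₂): 5⁻¹ ≡ 8 (mod 13)
x = a₁·M₁·y₁ + a₂·M₂·y₂ = 2·13·2 + 7·5·8 = 332
Reduce mod 65: x ≡ 7
Check: 7 mod 5 = 2 ✓, 7 mod 13 = 7 ✓

x ≡ 7 (mod 65)


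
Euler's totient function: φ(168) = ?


Factor n: 168 = 2^3 × 3 × 7
φ(n) = n · ∏(1 - 1/p) over distinct primes p | n
φ(168) = 168 · (1 - 1/2) · (1 - 1/3) · (1 - 1/7) = 48

φ(168) = 48


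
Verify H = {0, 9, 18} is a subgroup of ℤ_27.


Subgroup test for H = {0, 9, 18} in (ℤ_27, +):
(1) 0 ∈ H? Yes
(2) Closure: for all a,b ∈ H, (a+b) mod 27 ∈ H? Yes
(3) Inverses: for all a ∈ H, -a mod 27 ∈ H? Yes

Yes, H is a subgroup of ℤ_27


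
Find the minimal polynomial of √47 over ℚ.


√47 satisfies x² - 47 = 0, irreducible over ℚ since 47 is squarefree

Minimal polynomial: x² - 47


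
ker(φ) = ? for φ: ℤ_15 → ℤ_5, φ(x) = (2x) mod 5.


Kernel = preimage of identity
ker(φ) = {x ∈ ℤ_15 : 2x ≡ 0 (mod 5)}. Since 5 | 15, φ is well-defined. The kernel is the cyclic subgroup ⟨5⟩ of ℤ_15 (order 3), i.e. {0, 5, 10}

ker(φ) = {0, 5, 10}


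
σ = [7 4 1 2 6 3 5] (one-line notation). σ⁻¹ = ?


To find σ⁻¹, swap domain and range:
σ(1) = 7 → σ⁻¹(7) = 1
σ(2) = 4 → σ⁻¹(4) = 2
σ(3) = 1 → σ⁻¹(1) = 3
σ(4) = 2 → σ⁻¹(2) = 4
σ(5) = 6 → σ⁻¹(6) = 5
σ(6) = 3 → σ⁻¹(3) = 6
σ(7) = 5 → σ⁻¹(5) = 7

σ⁻¹ = [3 4 6 2 7 5 1]


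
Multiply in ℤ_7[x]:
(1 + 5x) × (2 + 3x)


Expand and collect like terms; reduce coefficients mod 7:
x^0: 1·2 = 2 ≡ 2 (mod 7)
x^1: 1·3 + 5·2 = 13 ≡ 6 (mod 7)
x^2: 5·3 = 15 ≡ 1 (mod 7)
Result: 2 + 6x + x^2

f · g = 2 + 6x + x^2


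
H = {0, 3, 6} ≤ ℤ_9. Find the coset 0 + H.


0 + H = {0 + h (mod 9) : h ∈ H}
0+0=0, 0+3=3, 0+6=6

0 + H = {0, 3, 6}


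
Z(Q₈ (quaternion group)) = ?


Z(G) = {g ∈ G | gx = xg for all x ∈ G}
In Q₈ = {±1, ±i, ±j, ±k}, only ±1 commute with every element

Z(Q₈ (quaternion group)) = {1, -1}


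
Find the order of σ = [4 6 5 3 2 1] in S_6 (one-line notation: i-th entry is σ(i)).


Cycle decomposition: (1 4 3 5 2 6)
Cycle lengths: 6
Order = lcm(6) = 6

ord(σ) = 6


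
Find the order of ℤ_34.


ℤ_n has n elements.

|ℤ_34| = 34


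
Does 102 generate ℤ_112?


g generates ℤ_n iff gcd(g, n) = 1
gcd(102, 112) = 2
Since gcd = 2 ≠ 1, ⟨102⟩ has order 56 < 112, so 102 is not a generator.

No, 102 does not generate ℤ_112


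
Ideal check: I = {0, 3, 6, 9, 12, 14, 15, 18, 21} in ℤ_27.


Check ideal conditions for I = {0, 3, 6, 9, 12, 14, 15, 18, 21} in ℤ_27:
(1) I is an additive subgroup? No
(2) For r ∈ ℤ_27 and a ∈ I: r·a ∈ I? No  [counterexample: r=2, a=12, r·a mod 27 = 24 ∉ I]

No, I is not an ideal of ℤ_27


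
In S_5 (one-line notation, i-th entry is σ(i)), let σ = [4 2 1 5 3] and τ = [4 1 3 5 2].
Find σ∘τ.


σ∘τ: apply τ first, then σ
1 →τ 4 →σ 5
2 →τ 1 →σ 4
3 →τ 3 →σ 1
4 →τ 5 →σ 3
5 →τ 2 →σ 2

σ∘τ = [5 4 1 3 2]


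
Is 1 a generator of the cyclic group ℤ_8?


g generates ℤ_n iff gcd(g, n) = 1
gcd(1, 8) = 1
Since gcd = 1, 1 is a generator.

Yes, 1 generates ℤ_8


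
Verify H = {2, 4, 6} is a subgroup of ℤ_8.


Subgroup test for H = {2, 4, 6} in (ℤ_8, +):
(1) 0 ∈ H? No
(2) Closure: for all a,b ∈ H, (a+b) mod 8 ∈ H? No  [counterexample: 2 + 6 = 0 ∉ H]
(3) Inverses: for all a ∈ H, -a mod 8 ∈ H? Yes

No, H is not a subgroup of ℤ_8


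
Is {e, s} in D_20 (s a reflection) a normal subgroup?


H = {e, s} in D_20 (s a reflection)
r·s·r⁻¹ = sr⁻² ≠ s for n ≥ 3, so {e, s} is not closed under conjugation

No, not a normal subgroup


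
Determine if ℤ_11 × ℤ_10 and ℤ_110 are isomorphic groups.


Comparing ℤ_11 × ℤ_10 and ℤ_110:
gcd(11,10) = 1, so ℤ_11 × ℤ_10 ≅ ℤ_110 (CRT)

Yes, ℤ_11 × ℤ_10 ≅ ℤ_110


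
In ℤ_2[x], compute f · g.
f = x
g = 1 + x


Expand and collect like terms; reduce coefficients mod 2:
x^0: 0·1 = 0 ≡ 0 (mod 2)
x^1: 0·1 + 1·1 = 1 ≡ 1 (mod 2)
x^2: 1·1 = 1 ≡ 1 (mod 2)
Result: x + x^2

f · g = x + x^2


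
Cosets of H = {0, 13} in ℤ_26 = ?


H = {0, 13}, |H| = 2
Number of cosets = |G|/|H| = 26/2 = 13
0 + H = {0, 13}
1 + H = {1, 14}
2 + H = {2, 15}
3 + H = {3, 16}
4 + H = {4, 17}
5 + H = {5, 18}
6 + H = {6, 19}
7 + H = {7, 20}
8 + H = {8, 21}
9 + H = {9, 22}
10 + H = {10, 23}
11 + H = {11, 24}
12 + H = {12, 25}

Cosets: 0+H={0,13}; 1+H={1,14}; 2+H={2,15}; 3+H={3,16}; 4+H={4,17}; 5+H={5,18}; 6+H={6,19}; 7+H={7,20}; 8+H={8,21}; 9+H={9,22}; 10+H={10,23}; 11+H={11,24}; 12+H={12,25}


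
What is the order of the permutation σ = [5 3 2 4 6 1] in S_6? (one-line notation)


Cycle decomposition: (1 5 6) (2 3)
Cycle lengths: 3, 2
Order = lcm(3, 2) = 6

ord(σ) = 6


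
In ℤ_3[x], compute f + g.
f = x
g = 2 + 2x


Add coefficients mod 3:
x^0: 0 + 2 = 2 (mod 3)
x^1: 1 + 2 = 0 (mod 3)
Result: 2

f + g = 2
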